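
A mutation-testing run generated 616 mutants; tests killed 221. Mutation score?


Mutation score = killed / total * 100
Mutation score = 221 / 616 * 100
Mutation score = 35.88%

35.88%


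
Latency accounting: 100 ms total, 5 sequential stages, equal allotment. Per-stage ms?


Formula: per_stage = total_budget / stages
per_stage = 100 / 5
per_stage = 20.0 ms

20.0 ms


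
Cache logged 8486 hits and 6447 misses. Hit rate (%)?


Formula: hit rate = hits / (hits + misses) * 100
hit rate = 8486 / (8486 + 6447) * 100
hit rate = 8486 / 14933 * 100
hit rate = 56.83%

56.83%


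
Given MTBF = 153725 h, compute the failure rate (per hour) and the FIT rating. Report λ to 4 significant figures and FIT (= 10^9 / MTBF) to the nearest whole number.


Formula: λ = 1 / MTBF; FIT = λ × 1e9 = 1e9 / MTBF
λ = 1 / 153725 ≈ 6.505e-06 failures/hour
FIT = 1e9 / 153725 ≈ 6505 failures per 1e9 hours (nearest whole number)

λ = 6.505e-06 /h, FIT = 6505


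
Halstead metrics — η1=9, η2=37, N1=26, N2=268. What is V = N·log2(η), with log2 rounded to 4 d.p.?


Formula: V = N * log2(η), where N = N1 + N2 and η = η1 + η2
η = 9 + 37 = 46
N = 26 + 268 = 294
log2(46) ≈ 5.5236
V = 294 * 5.5236 = 1623.94

1623.94


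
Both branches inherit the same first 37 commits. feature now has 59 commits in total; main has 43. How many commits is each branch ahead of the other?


Common ancestor: commit #37
feature commits after divergence: 59 - 37 = 22
main commits after divergence: 43 - 37 = 6
feature is 22 commits ahead of main
main is 6 commits ahead of feature

feature ahead: 22, main ahead: 6


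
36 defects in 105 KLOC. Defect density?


Defect density = defects / KLOC
Defect density = 36 / 105
Defect density = 0.343 defects/KLOC

0.343 defects/KLOC


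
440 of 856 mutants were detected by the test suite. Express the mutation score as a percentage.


Mutation score = killed / total * 100
Mutation score = 440 / 856 * 100
Mutation score = 51.4%

51.4%


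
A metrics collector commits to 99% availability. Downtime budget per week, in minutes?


Formula: allowed downtime = period * (100 - SLA) / 100
Period (week) = 10080 minutes
Unavailability fraction = (100 - 99.0) / 100
Allowed downtime = 10080 * (100 - 99.0) / 100
Allowed downtime = 100.8 minutes

100.8 minutes


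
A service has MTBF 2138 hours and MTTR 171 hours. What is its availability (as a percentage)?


Availability = MTBF / (MTBF + MTTR)
Availability = 2138 / (2138 + 171)
Availability = 2138 / 2309
Availability = 92.5942%

92.5942%


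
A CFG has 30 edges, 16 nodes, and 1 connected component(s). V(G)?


Formula: V(G) = E - N + 2P
V(G) = 30 - 16 + 2*1
V(G) = 14 + 2
V(G) = 16

16


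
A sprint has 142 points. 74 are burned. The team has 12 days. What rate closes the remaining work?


Formula: Required rate = Remaining points / Days left
Remaining = 142 - 74 = 68 points
Required rate = 68 / 12 = 5.67 points/day

5.67 points/day


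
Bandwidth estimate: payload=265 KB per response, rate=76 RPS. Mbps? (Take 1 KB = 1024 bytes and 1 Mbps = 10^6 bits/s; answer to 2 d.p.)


Formula: Mbps = payload_bytes * RPS * 8 / 1e6
Payload per request = 265 KB = 265 * 1024 = 271360 bytes
Total bytes/sec = 271360 * 76 = 20623360
Total bits/sec = 20623360 * 8 = 164986880
Mbps = 164986880 / 1e6 = 164.99

164.99 Mbps


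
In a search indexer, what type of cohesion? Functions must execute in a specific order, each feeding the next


Reasoning: Output of one is input to next
Type: Sequential cohesion

Sequential cohesion


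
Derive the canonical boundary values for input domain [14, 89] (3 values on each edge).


Range: [14, 89]
Boundaries: just below min, min, min+1, max-1, max, just above max
Values: [13, 14, 15, 88, 89, 90]

[13, 14, 15, 88, 89, 90]


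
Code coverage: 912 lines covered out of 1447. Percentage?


Coverage = covered / total * 100
Coverage = 912 / 1447 * 100
Coverage = 63.03%

63.03%


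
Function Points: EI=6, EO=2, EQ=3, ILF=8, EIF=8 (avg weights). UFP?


UFP = EI*4 + EO*5 + EQ*4 + ILF*10 + EIF*7
UFP = 6*4 + 2*5 + 3*4 + 8*10 + 8*7
UFP = 24 + 10 + 12 + 80 + 56
UFP = 182

182


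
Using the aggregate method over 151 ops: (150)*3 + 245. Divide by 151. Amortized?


Formula: Amortized cost = Total cost / Operations
Total cost = (150 * 3) + (1 * 245)
Total cost = 450 + 245 = 695
Amortized = 695 / 151 = 4.6026

4.6026


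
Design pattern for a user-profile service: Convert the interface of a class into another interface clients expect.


This matches the Adapter pattern

Adapter


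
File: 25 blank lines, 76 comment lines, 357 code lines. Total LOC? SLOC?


Total LOC = blank + comment + code
Total LOC = 25 + 76 + 357 = 458
SLOC (source only) = code = 357

Total LOC: 458, SLOC: 357


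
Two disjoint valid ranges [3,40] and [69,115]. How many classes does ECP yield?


Valid ranges: [3,40] and [69,115]
Class 1: x < 3 — invalid
Class 2: 3 ≤ x ≤ 40 — valid
Class 3: 40 < x < 69 — invalid (gap between ranges)
Class 4: 69 ≤ x ≤ 115 — valid
Class 5: x > 115 — invalid
Total equivalence classes: 5

5 equivalence classes


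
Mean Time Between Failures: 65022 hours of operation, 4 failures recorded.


Formula: MTBF = Total operating time / Number of failures
MTBF = 65022 / 4
MTBF = 16255.5 hours

16255.5 hours


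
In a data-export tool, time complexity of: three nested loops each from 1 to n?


Reasoning: three levels of nesting over n
Complexity: O(n^3)

O(n^3)


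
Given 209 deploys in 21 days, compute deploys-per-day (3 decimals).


Formula: deployments per day = releases / days
= 209 / 21
= 9.952 deploys/day
(equivalently, 69.67 deploys/week)

9.952 deploys/day


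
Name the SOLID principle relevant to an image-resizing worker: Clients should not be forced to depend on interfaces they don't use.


This describes the Interface Segregation Principle (ISP)

Interface Segregation Principle (ISP)


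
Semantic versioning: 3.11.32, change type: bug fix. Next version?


Current: 3.11.32
Change category: 'bug fix' → patch bump
SemVer rule: patch bump → increment PATCH (MAJOR and MINOR unchanged)
New: 3.11.33

3.11.33


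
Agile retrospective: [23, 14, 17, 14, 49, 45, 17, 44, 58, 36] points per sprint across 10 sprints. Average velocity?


Formula: Avg velocity = Total points / Number of sprints
Points: [23, 14, 17, 14, 49, 45, 17, 44, 58, 36]
Sum = 23 + 14 + 17 + 14 + 49 + 45 + 17 + 44 + 58 + 36 = 317
Avg velocity = 317 / 10 = 31.7 points/sprint

31.7 points/sprint


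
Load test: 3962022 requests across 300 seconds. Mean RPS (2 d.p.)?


Formula: throughput = requests / seconds
throughput = 3962022 / 300
throughput = 13206.74 requests/second

13206.74 requests/second


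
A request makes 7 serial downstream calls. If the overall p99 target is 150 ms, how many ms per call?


Formula: per_stage = total_budget / stages
per_stage = 150 / 7
per_stage = 21.43 ms

21.43 ms


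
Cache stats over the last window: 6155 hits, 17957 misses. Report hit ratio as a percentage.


Formula: hit rate = hits / (hits + misses) * 100
hit rate = 6155 / (6155 + 17957) * 100
hit rate = 6155 / 24112 * 100
hit rate = 25.53%

25.53%


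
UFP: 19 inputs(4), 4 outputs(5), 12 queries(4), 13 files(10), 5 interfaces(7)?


UFP = EI*4 + EO*5 + EQ*4 + ILF*10 + EIF*7
UFP = 19*4 + 4*5 + 12*4 + 13*10 + 5*7
UFP = 76 + 20 + 48 + 130 + 35
UFP = 309

309


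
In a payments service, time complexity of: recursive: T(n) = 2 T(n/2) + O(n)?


Reasoning: master theorem case 2 (merge-sort recurrence)
Complexity: O(n log n)

O(n log n)


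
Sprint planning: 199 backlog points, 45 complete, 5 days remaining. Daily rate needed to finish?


Formula: Required rate = Remaining points / Days left
Remaining = 199 - 45 = 154 points
Required rate = 154 / 5 = 30.8 points/day

30.8 points/day


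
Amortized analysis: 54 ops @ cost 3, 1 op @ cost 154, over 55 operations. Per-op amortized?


Formula: Amortized cost = Total cost / Operations
Total cost = (54 * 3) + (1 * 154)
Total cost = 162 + 154 = 316
Amortized = 316 / 55 = 5.7455

5.7455


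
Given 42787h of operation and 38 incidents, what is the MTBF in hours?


Formula: MTBF = Total operating time / Number of failures
MTBF = 42787 / 38
MTBF = 1125.97 hours

1125.97 hours


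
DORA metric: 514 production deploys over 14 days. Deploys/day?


Formula: deployments per day = releases / days
= 514 / 14
= 36.714 deploys/day
(equivalently, 257.0 deploys/week)

36.714 deploys/day


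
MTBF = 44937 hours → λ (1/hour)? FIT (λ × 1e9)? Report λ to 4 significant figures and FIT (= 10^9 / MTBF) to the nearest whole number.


Formula: λ = 1 / MTBF; FIT = λ × 1e9 = 1e9 / MTBF
λ = 1 / 44937 ≈ 2.225e-05 failures/hour
FIT = 1e9 / 44937 ≈ 22253 failures per 1e9 hours (nearest whole number)

λ = 2.225e-05 /h, FIT = 22253


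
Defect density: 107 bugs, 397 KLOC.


Defect density = defects / KLOC
Defect density = 107 / 397
Defect density = 0.27 defects/KLOC

0.27 defects/KLOC


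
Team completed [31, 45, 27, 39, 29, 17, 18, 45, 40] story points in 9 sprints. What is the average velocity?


Formula: Avg velocity = Total points / Number of sprints
Points: [31, 45, 27, 39, 29, 17, 18, 45, 40]
Sum = 31 + 45 + 27 + 39 + 29 + 17 + 18 + 45 + 40 = 291
Avg velocity = 291 / 9 = 32.33 points/sprint

32.33 points/sprint


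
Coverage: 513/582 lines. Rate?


Coverage = covered / total * 100
Coverage = 513 / 582 * 100
Coverage = 88.14%

88.14%


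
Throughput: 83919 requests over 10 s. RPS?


Formula: throughput = requests / seconds
throughput = 83919 / 10
throughput = 8391.9 requests/second

8391.9 requests/second


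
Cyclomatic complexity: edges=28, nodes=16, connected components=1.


Formula: V(G) = E - N + 2P
V(G) = 28 - 16 + 2*1
V(G) = 12 + 2
V(G) = 14

14


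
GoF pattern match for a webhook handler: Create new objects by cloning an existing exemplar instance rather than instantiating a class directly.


This matches the Prototype pattern

Prototype


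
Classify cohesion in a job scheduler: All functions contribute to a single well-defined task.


Reasoning: Best: single purpose
Type: Functional cohesion

Functional cohesion


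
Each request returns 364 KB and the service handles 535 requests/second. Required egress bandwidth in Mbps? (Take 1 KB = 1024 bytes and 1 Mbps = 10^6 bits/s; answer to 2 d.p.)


Formula: Mbps = payload_bytes * RPS * 8 / 1e6
Payload per request = 364 KB = 364 * 1024 = 372736 bytes
Total bytes/sec = 372736 * 535 = 199413760
Total bits/sec = 199413760 * 8 = 1595310080
Mbps = 1595310080 / 1e6 = 1595.31

1595.31 Mbps


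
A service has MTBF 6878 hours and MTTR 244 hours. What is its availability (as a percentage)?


Availability = MTBF / (MTBF + MTTR)
Availability = 6878 / (6878 + 244)
Availability = 6878 / 7122
Availability = 96.574%

96.574%


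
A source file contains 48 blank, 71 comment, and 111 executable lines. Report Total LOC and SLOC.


Total LOC = blank + comment + code
Total LOC = 48 + 71 + 111 = 230
SLOC (source only) = code = 111

Total LOC: 230, SLOC: 111


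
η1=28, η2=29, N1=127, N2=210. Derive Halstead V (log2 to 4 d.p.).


Formula: V = N * log2(η), where N = N1 + N2 and η = η1 + η2
η = 28 + 29 = 57
N = 127 + 210 = 337
log2(57) ≈ 5.8329
V = 337 * 5.8329 = 1965.69

1965.69


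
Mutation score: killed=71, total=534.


Mutation score = killed / total * 100
Mutation score = 71 / 534 * 100
Mutation score = 13.3%

13.3%


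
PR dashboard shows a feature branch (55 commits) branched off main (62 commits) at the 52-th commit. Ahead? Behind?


Common ancestor: commit #52
feature commits after divergence: 55 - 52 = 3
main commits after divergence: 62 - 52 = 10
feature is 3 commits ahead of main
main is 10 commits ahead of feature

feature ahead: 3, main ahead: 10


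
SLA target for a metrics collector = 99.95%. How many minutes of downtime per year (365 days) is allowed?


Formula: allowed downtime = period * (100 - SLA) / 100
Period (year (365 days)) = 525600 minutes
Unavailability fraction = (100 - 99.95) / 100
Allowed downtime = 525600 * (100 - 99.95) / 100
Allowed downtime = 262.8 minutes

262.8 minutes


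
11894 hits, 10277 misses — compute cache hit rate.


Formula: hit rate = hits / (hits + misses) * 100
hit rate = 11894 / (11894 + 10277) * 100
hit rate = 11894 / 22171 * 100
hit rate = 53.65%

53.65%


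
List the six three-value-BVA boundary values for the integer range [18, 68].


Range: [18, 68]
Boundaries: just below min, min, min+1, max-1, max, just above max
Values: [17, 18, 19, 67, 68, 69]

[17, 18, 19, 67, 68, 69]


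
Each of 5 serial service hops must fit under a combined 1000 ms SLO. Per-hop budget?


Formula: per_stage = total_budget / stages
per_stage = 1000 / 5
per_stage = 200.0 ms

200.0 ms


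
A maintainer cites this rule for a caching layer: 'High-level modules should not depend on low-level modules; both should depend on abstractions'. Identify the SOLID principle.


This describes the Dependency Inversion Principle (DIP)

Dependency Inversion Principle (DIP)


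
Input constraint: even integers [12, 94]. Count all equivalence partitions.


Constraint: even integers in [12, 94]
Class 1: x < 12 — out-of-range invalid
Class 2: x in [12,94] but odd — wrong type invalid
Class 3: x in [12,94] and even — valid
Class 4: x > 94 — out-of-range invalid
Total equivalence classes: 4

4 equivalence classes


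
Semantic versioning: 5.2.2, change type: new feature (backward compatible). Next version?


Current: 5.2.2
Change category: 'new feature (backward compatible)' → minor bump
SemVer rule: minor bump → increment MINOR, reset PATCH to 0 (MAJOR unchanged)
New: 5.3.0

5.3.0


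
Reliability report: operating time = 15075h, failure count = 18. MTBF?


Formula: MTBF = Total operating time / Number of failures
MTBF = 15075 / 18
MTBF = 837.5 hours

837.5 hours


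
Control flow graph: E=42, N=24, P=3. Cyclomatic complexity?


Formula: V(G) = E - N + 2P
V(G) = 42 - 24 + 2*3
V(G) = 18 + 6
V(G) = 24

24


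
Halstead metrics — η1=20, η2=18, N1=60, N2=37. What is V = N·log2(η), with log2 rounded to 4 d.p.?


Formula: V = N * log2(η), where N = N1 + N2 and η = η1 + η2
η = 20 + 18 = 38
N = 60 + 37 = 97
log2(38) ≈ 5.2479
V = 97 * 5.2479 = 509.05

509.05


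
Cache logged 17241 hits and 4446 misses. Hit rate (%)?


Formula: hit rate = hits / (hits + misses) * 100
hit rate = 17241 / (17241 + 4446) * 100
hit rate = 17241 / 21687 * 100
hit rate = 79.5%

79.5%


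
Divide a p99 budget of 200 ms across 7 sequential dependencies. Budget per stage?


Formula: per_stage = total_budget / stages
per_stage = 200 / 7
per_stage = 28.57 ms

28.57 ms


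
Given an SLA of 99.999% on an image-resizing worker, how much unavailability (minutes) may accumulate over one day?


Formula: allowed downtime = period * (100 - SLA) / 100
Period (day) = 1440 minutes
Unavailability fraction = (100 - 99.999) / 100
Allowed downtime = 1440 * (100 - 99.999) / 100
Allowed downtime = 0.0144 minutes

0.0144 minutes


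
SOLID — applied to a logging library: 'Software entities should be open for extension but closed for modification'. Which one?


This describes the Open/Closed Principle (OCP)

Open/Closed Principle (OCP)


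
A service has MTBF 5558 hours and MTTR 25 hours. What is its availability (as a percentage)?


Availability = MTBF / (MTBF + MTTR)
Availability = 5558 / (5558 + 25)
Availability = 5558 / 5583
Availability = 99.5522%

99.5522%


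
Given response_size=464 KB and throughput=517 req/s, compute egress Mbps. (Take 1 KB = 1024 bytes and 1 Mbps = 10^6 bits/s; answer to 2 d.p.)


Formula: Mbps = payload_bytes * RPS * 8 / 1e6
Payload per request = 464 KB = 464 * 1024 = 475136 bytes
Total bytes/sec = 475136 * 517 = 245645312
Total bits/sec = 245645312 * 8 = 1965162496
Mbps = 1965162496 / 1e6 = 1965.16

1965.16 Mbps


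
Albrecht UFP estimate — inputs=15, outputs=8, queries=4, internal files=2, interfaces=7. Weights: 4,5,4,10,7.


UFP = EI*4 + EO*5 + EQ*4 + ILF*10 + EIF*7
UFP = 15*4 + 8*5 + 4*4 + 2*10 + 7*7
UFP = 60 + 40 + 16 + 20 + 49
UFP = 185

185


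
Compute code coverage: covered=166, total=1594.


Coverage = covered / total * 100
Coverage = 166 / 1594 * 100
Coverage = 10.41%

10.41%


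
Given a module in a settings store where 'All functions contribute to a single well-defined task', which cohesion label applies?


Reasoning: Best: single purpose
Type: Functional cohesion

Functional cohesion


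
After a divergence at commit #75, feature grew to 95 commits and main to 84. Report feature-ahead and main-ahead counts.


Common ancestor: commit #75
feature commits after divergence: 95 - 75 = 20
main commits after divergence: 84 - 75 = 9
feature is 20 commits ahead of main
main is 9 commits ahead of feature

feature ahead: 20, main ahead: 9


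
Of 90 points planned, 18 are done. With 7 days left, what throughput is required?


Formula: Required rate = Remaining points / Days left
Remaining = 90 - 18 = 72 points
Required rate = 72 / 7 = 10.29 points/day

10.29 points/day


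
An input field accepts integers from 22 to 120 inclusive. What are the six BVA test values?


Range: [22, 120]
Boundaries: just below min, min, min+1, max-1, max, just above max
Values: [21, 22, 23, 119, 120, 121]

[21, 22, 23, 119, 120, 121]


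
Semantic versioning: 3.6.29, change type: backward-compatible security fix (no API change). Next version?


Current: 3.6.29
Change category: 'backward-compatible security fix (no API change)' → patch bump
SemVer rule: patch bump → increment PATCH (MAJOR and MINOR unchanged)
New: 3.6.30

3.6.30


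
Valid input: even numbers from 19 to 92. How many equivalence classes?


Constraint: even integers in [19, 92]
Class 1: x < 19 — out-of-range invalid
Class 2: x in [19,92] but odd — wrong type invalid
Class 3: x in [19,92] and even — valid
Class 4: x > 92 — out-of-range invalid
Total equivalence classes: 4

4 equivalence classes


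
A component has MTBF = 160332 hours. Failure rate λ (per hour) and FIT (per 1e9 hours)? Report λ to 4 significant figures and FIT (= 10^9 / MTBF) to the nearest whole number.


Formula: λ = 1 / MTBF; FIT = λ × 1e9 = 1e9 / MTBF
λ = 1 / 160332 ≈ 6.237e-06 failures/hour
FIT = 1e9 / 160332 ≈ 6237 failures per 1e9 hours (nearest whole number)

λ = 6.237e-06 /h, FIT = 6237


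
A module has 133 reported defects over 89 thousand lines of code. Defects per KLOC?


Defect density = defects / KLOC
Defect density = 133 / 89
Defect density = 1.494 defects/KLOC

1.494 defects/KLOC


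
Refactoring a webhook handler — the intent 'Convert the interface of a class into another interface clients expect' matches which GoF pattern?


This matches the Adapter pattern

Adapter


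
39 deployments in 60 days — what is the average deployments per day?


Formula: deployments per day = releases / days
= 39 / 60
= 0.65 deploys/day
(equivalently, 4.55 deploys/week)

0.65 deploys/day


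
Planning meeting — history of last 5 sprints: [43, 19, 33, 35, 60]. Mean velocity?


Formula: Avg velocity = Total points / Number of sprints
Points: [43, 19, 33, 35, 60]
Sum = 43 + 19 + 33 + 35 + 60 = 190
Avg velocity = 190 / 5 = 38.0 points/sprint

38.0 points/sprint


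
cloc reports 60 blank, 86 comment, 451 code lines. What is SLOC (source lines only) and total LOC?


Total LOC = blank + comment + code
Total LOC = 60 + 86 + 451 = 597
SLOC (source only) = code = 451

Total LOC: 597, SLOC: 451


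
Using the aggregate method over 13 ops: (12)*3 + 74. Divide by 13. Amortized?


Formula: Amortized cost = Total cost / Operations
Total cost = (12 * 3) + (1 * 74)
Total cost = 36 + 74 = 110
Amortized = 110 / 13 = 8.4615

8.4615


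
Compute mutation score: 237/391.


Mutation score = killed / total * 100
Mutation score = 237 / 391 * 100
Mutation score = 60.61%

60.61%


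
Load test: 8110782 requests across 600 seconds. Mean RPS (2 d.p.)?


Formula: throughput = requests / seconds
throughput = 8110782 / 600
throughput = 13517.97 requests/second

13517.97 requests/second


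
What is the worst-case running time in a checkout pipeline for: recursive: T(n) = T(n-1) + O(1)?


Reasoning: linear recursion with constant work per frame
Complexity: O(n)

O(n)


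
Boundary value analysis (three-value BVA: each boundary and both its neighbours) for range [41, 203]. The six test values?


Range: [41, 203]
Boundaries: just below min, min, min+1, max-1, max, just above max
Values: [40, 41, 42, 202, 203, 204]

[40, 41, 42, 202, 203, 204]


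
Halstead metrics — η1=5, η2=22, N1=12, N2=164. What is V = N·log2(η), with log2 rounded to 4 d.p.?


Formula: V = N * log2(η), where N = N1 + N2 and η = η1 + η2
η = 5 + 22 = 27
N = 12 + 164 = 176
log2(27) ≈ 4.7549
V = 176 * 4.7549 = 836.86

836.86


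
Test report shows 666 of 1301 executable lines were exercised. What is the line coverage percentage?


Coverage = covered / total * 100
Coverage = 666 / 1301 * 100
Coverage = 51.19%

51.19%


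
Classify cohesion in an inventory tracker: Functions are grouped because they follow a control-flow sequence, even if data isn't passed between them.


Reasoning: Grouped by order of execution within a routine, not by data flow
Type: Procedural cohesion

Procedural cohesion


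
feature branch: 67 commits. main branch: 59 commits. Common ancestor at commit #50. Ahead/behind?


Common ancestor: commit #50
feature commits after divergence: 67 - 50 = 17
main commits after divergence: 59 - 50 = 9
feature is 17 commits ahead of main
main is 9 commits ahead of feature

feature ahead: 17, main ahead: 9


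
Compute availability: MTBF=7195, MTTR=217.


Availability = MTBF / (MTBF + MTTR)
Availability = 7195 / (7195 + 217)
Availability = 7195 / 7412
Availability = 97.0723%

97.0723%


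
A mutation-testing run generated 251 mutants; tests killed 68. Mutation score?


Mutation score = killed / total * 100
Mutation score = 68 / 251 * 100
Mutation score = 27.09%

27.09%


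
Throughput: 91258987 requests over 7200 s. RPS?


Formula: throughput = requests / seconds
throughput = 91258987 / 7200
throughput = 12674.86 requests/second

12674.86 requests/second


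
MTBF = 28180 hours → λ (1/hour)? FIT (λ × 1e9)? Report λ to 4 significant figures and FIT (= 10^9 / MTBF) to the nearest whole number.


Formula: λ = 1 / MTBF; FIT = λ × 1e9 = 1e9 / MTBF
λ = 1 / 28180 ≈ 3.549e-05 failures/hour
FIT = 1e9 / 28180 ≈ 35486 failures per 1e9 hours (nearest whole number)

λ = 3.549e-05 /h, FIT = 35486


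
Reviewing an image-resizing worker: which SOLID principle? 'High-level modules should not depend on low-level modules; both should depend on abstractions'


This describes the Dependency Inversion Principle (DIP)

Dependency Inversion Principle (DIP)


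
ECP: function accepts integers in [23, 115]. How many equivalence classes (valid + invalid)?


Valid range: [23, 115]
Class 1: x < 23 — invalid
Class 2: 23 ≤ x ≤ 115 — valid
Class 3: x > 115 — invalid
Total equivalence classes: 3

3 equivalence classes


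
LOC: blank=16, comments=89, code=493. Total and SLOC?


Total LOC = blank + comment + code
Total LOC = 16 + 89 + 493 = 598
SLOC (source only) = code = 493

Total LOC: 598, SLOC: 493


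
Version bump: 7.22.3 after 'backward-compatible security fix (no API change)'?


Current: 7.22.3
Change category: 'backward-compatible security fix (no API change)' → patch bump
SemVer rule: patch bump → increment PATCH (MAJOR and MINOR unchanged)
New: 7.22.4

7.22.4


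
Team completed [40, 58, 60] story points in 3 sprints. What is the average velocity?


Formula: Avg velocity = Total points / Number of sprints
Points: [40, 58, 60]
Sum = 40 + 58 + 60 = 158
Avg velocity = 158 / 3 = 52.67 points/sprint

52.67 points/sprint


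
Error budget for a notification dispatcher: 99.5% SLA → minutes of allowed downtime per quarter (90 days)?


Formula: allowed downtime = period * (100 - SLA) / 100
Period (quarter (90 days)) = 129600 minutes
Unavailability fraction = (100 - 99.5) / 100
Allowed downtime = 129600 * (100 - 99.5) / 100
Allowed downtime = 648.0 minutes

648.0 minutes


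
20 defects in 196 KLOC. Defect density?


Defect density = defects / KLOC
Defect density = 20 / 196
Defect density = 0.102 defects/KLOC

0.102 defects/KLOC


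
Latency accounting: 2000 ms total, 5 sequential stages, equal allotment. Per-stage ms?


Formula: per_stage = total_budget / stages
per_stage = 2000 / 5
per_stage = 400.0 ms

400.0 ms


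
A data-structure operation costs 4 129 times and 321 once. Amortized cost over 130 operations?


Formula: Amortized cost = Total cost / Operations
Total cost = (129 * 4) + (1 * 321)
Total cost = 516 + 321 = 837
Amortized = 837 / 130 = 6.4385

6.4385


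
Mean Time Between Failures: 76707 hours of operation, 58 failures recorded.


Formula: MTBF = Total operating time / Number of failures
MTBF = 76707 / 58
MTBF = 1322.53 hours

1322.53 hours


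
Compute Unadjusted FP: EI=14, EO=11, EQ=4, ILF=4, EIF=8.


UFP = EI*4 + EO*5 + EQ*4 + ILF*10 + EIF*7
UFP = 14*4 + 11*5 + 4*4 + 4*10 + 8*7
UFP = 56 + 55 + 16 + 40 + 56
UFP = 223

223


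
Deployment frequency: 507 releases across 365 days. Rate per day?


Formula: deployments per day = releases / days
= 507 / 365
= 1.389 deploys/day
(equivalently, 9.72 deploys/week)

1.389 deploys/day


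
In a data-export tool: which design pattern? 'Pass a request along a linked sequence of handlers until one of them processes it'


This matches the Chain of Responsibility pattern

Chain of Responsibility


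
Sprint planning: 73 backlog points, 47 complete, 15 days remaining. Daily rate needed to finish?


Formula: Required rate = Remaining points / Days left
Remaining = 73 - 47 = 26 points
Required rate = 26 / 15 = 1.73 points/day

1.73 points/day


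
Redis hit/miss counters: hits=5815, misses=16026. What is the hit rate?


Formula: hit rate = hits / (hits + misses) * 100
hit rate = 5815 / (5815 + 16026) * 100
hit rate = 5815 / 21841 * 100
hit rate = 26.62%

26.62%


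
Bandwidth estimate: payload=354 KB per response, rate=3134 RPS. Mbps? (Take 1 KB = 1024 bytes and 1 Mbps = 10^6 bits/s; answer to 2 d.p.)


Formula: Mbps = payload_bytes * RPS * 8 / 1e6
Payload per request = 354 KB = 354 * 1024 = 362496 bytes
Total bytes/sec = 362496 * 3134 = 1136062464
Total bits/sec = 1136062464 * 8 = 9088499712
Mbps = 9088499712 / 1e6 = 9088.5

9088.5 Mbps


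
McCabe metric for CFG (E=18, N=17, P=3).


Formula: V(G) = E - N + 2P
V(G) = 18 - 17 + 2*3
V(G) = 1 + 6
V(G) = 7

7


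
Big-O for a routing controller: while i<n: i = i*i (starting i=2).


Reasoning: squaring drives double-exponential growth; iterations ~ log log n
Complexity: O(log log n)

O(log log n)


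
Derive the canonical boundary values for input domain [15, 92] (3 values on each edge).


Range: [15, 92]
Boundaries: just below min, min, min+1, max-1, max, just above max
Values: [14, 15, 16, 91, 92, 93]

[14, 15, 16, 91, 92, 93]


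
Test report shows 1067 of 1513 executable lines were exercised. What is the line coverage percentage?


Coverage = covered / total * 100
Coverage = 1067 / 1513 * 100
Coverage = 70.52%

70.52%


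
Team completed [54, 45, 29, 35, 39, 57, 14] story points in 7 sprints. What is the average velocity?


Formula: Avg velocity = Total points / Number of sprints
Points: [54, 45, 29, 35, 39, 57, 14]
Sum = 54 + 45 + 29 + 35 + 39 + 57 + 14 = 273
Avg velocity = 273 / 7 = 39.0 points/sprint

39.0 points/sprint


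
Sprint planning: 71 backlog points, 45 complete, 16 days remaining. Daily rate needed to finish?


Formula: Required rate = Remaining points / Days left
Remaining = 71 - 45 = 26 points
Required rate = 26 / 16 = 1.63 points/day

1.63 points/day


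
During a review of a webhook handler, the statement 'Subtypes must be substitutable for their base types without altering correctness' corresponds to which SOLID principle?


This describes the Liskov Substitution Principle (LSP)

Liskov Substitution Principle (LSP)


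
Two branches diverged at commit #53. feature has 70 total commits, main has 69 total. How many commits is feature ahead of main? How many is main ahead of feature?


Common ancestor: commit #53
feature commits after divergence: 70 - 53 = 17
main commits after divergence: 69 - 53 = 16
feature is 17 commits ahead of main
main is 16 commits ahead of feature

feature ahead: 17, main ahead: 16


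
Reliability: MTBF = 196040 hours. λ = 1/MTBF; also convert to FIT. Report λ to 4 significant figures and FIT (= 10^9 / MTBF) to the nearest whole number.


Formula: λ = 1 / MTBF; FIT = λ × 1e9 = 1e9 / MTBF
λ = 1 / 196040 ≈ 5.101e-06 failures/hour
FIT = 1e9 / 196040 ≈ 5101 failures per 1e9 hours (nearest whole number)

λ = 5.101e-06 /h, FIT = 5101


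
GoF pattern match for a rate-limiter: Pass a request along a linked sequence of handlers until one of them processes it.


This matches the Chain of Responsibility pattern

Chain of Responsibility


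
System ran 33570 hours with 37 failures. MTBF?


Formula: MTBF = Total operating time / Number of failures
MTBF = 33570 / 37
MTBF = 907.3 hours

907.3 hours


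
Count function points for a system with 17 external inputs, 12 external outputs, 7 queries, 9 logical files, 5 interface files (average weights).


UFP = EI*4 + EO*5 + EQ*4 + ILF*10 + EIF*7
UFP = 17*4 + 12*5 + 7*4 + 9*10 + 5*7
UFP = 68 + 60 + 28 + 90 + 35
UFP = 281

281


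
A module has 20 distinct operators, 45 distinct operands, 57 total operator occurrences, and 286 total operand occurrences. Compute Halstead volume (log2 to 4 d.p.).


Formula: V = N * log2(η), where N = N1 + N2 and η = η1 + η2
η = 20 + 45 = 65
N = 57 + 286 = 343
log2(65) ≈ 6.0224
V = 343 * 6.0224 = 2065.68

2065.68


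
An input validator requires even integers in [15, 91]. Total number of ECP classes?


Constraint: even integers in [15, 91]
Class 1: x < 15 — out-of-range invalid
Class 2: x in [15,91] but odd — wrong type invalid
Class 3: x in [15,91] and even — valid
Class 4: x > 91 — out-of-range invalid
Total equivalence classes: 4

4 equivalence classes


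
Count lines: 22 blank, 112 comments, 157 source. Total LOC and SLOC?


Total LOC = blank + comment + code
Total LOC = 22 + 112 + 157 = 291
SLOC (source only) = code = 157

Total LOC: 291, SLOC: 157


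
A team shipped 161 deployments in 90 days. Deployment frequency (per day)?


Formula: deployments per day = releases / days
= 161 / 90
= 1.789 deploys/day
(equivalently, 12.52 deploys/week)

1.789 deploys/day


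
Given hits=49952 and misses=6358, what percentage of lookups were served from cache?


Formula: hit rate = hits / (hits + misses) * 100
hit rate = 49952 / (49952 + 6358) * 100
hit rate = 49952 / 56310 * 100
hit rate = 88.71%

88.71%


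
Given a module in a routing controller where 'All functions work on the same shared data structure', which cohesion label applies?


Reasoning: Functions share data
Type: Communicational cohesion

Communicational cohesion


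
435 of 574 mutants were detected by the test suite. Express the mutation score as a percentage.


Mutation score = killed / total * 100
Mutation score = 435 / 574 * 100
Mutation score = 75.78%

75.78%


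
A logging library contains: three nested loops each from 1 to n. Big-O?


Reasoning: three levels of nesting over n
Complexity: O(n^3)

O(n^3)


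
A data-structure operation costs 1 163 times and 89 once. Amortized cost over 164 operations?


Formula: Amortized cost = Total cost / Operations
Total cost = (163 * 1) + (1 * 89)
Total cost = 163 + 89 = 252
Amortized = 252 / 164 = 1.5366

1.5366


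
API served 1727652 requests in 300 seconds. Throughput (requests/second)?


Formula: throughput = requests / seconds
throughput = 1727652 / 300
throughput = 5758.84 requests/second

5758.84 requests/second


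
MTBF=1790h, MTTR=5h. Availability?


Availability = MTBF / (MTBF + MTTR)
Availability = 1790 / (1790 + 5)
Availability = 1790 / 1795
Availability = 99.7214%

99.7214%


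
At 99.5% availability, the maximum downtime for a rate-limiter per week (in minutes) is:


Formula: allowed downtime = period * (100 - SLA) / 100
Period (week) = 10080 minutes
Unavailability fraction = (100 - 99.5) / 100
Allowed downtime = 10080 * (100 - 99.5) / 100
Allowed downtime = 50.4 minutes

50.4 minutes


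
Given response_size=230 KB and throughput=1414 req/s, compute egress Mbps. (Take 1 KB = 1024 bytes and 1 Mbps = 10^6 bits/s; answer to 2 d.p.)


Formula: Mbps = payload_bytes * RPS * 8 / 1e6
Payload per request = 230 KB = 230 * 1024 = 235520 bytes
Total bytes/sec = 235520 * 1414 = 333025280
Total bits/sec = 333025280 * 8 = 2664202240
Mbps = 2664202240 / 1e6 = 2664.2

2664.2 Mbps


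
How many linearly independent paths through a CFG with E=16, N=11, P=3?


Formula: V(G) = E - N + 2P
V(G) = 16 - 11 + 2*3
V(G) = 5 + 6
V(G) = 11

11


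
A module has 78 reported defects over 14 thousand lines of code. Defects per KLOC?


Defect density = defects / KLOC
Defect density = 78 / 14
Defect density = 5.571 defects/KLOC

5.571 defects/KLOC


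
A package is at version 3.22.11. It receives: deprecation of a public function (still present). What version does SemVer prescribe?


Current: 3.22.11
Change category: 'deprecation of a public function (still present)' → minor bump
SemVer rule: minor bump → increment MINOR, reset PATCH to 0 (MAJOR unchanged)
New: 3.23.0

3.23.0


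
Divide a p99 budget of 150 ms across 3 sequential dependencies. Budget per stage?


Formula: per_stage = total_budget / stages
per_stage = 150 / 3
per_stage = 50.0 ms

50.0 ms


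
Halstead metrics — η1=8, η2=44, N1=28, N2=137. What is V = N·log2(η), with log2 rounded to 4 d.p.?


Formula: V = N * log2(η), where N = N1 + N2 and η = η1 + η2
η = 8 + 44 = 52
N = 28 + 137 = 165
log2(52) ≈ 5.7004
V = 165 * 5.7004 = 940.57

940.57


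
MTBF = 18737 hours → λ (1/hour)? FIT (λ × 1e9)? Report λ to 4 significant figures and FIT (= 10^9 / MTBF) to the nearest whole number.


Formula: λ = 1 / MTBF; FIT = λ × 1e9 = 1e9 / MTBF
λ = 1 / 18737 ≈ 5.337e-05 failures/hour
FIT = 1e9 / 18737 ≈ 53370 failures per 1e9 hours (nearest whole number)

λ = 5.337e-05 /h, FIT = 53370


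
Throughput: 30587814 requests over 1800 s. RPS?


Formula: throughput = requests / seconds
throughput = 30587814 / 1800
throughput = 16993.23 requests/second

16993.23 requests/second


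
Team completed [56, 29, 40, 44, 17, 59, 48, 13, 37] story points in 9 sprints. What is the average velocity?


Formula: Avg velocity = Total points / Number of sprints
Points: [56, 29, 40, 44, 17, 59, 48, 13, 37]
Sum = 56 + 29 + 40 + 44 + 17 + 59 + 48 + 13 + 37 = 343
Avg velocity = 343 / 9 = 38.11 points/sprint

38.11 points/sprint


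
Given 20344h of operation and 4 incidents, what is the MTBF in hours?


Formula: MTBF = Total operating time / Number of failures
MTBF = 20344 / 4
MTBF = 5086.0 hours

5086.0 hours


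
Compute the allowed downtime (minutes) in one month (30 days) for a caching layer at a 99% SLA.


Formula: allowed downtime = period * (100 - SLA) / 100
Period (month (30 days)) = 43200 minutes
Unavailability fraction = (100 - 99.0) / 100
Allowed downtime = 43200 * (100 - 99.0) / 100
Allowed downtime = 432.0 minutes

432.0 minutes


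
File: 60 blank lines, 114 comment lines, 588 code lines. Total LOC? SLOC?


Total LOC = blank + comment + code
Total LOC = 60 + 114 + 588 = 762
SLOC (source only) = code = 588

Total LOC: 762, SLOC: 588


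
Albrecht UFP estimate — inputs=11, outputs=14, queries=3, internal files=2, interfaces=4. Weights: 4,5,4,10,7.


UFP = EI*4 + EO*5 + EQ*4 + ILF*10 + EIF*7
UFP = 11*4 + 14*5 + 3*4 + 2*10 + 4*7
UFP = 44 + 70 + 12 + 20 + 28
UFP = 174

174


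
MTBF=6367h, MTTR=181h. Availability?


Availability = MTBF / (MTBF + MTTR)
Availability = 6367 / (6367 + 181)
Availability = 6367 / 6548
Availability = 97.2358%

97.2358%


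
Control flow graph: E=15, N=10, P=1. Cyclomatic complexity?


Formula: V(G) = E - N + 2P
V(G) = 15 - 10 + 2*1
V(G) = 5 + 2
V(G) = 7

7


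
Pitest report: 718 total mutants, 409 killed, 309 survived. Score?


Mutation score = killed / total * 100
Mutation score = 409 / 718 * 100
Mutation score = 56.96%

56.96%


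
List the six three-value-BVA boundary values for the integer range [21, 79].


Range: [21, 79]
Boundaries: just below min, min, min+1, max-1, max, just above max
Values: [20, 21, 22, 78, 79, 80]

[20, 21, 22, 78, 79, 80]


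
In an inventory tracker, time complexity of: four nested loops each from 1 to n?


Reasoning: four levels of nesting
Complexity: O(n^4)

O(n^4)


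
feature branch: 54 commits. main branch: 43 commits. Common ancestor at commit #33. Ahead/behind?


Common ancestor: commit #33
feature commits after divergence: 54 - 33 = 21
main commits after divergence: 43 - 33 = 10
feature is 21 commits ahead of main
main is 10 commits ahead of feature

feature ahead: 21, main ahead: 10


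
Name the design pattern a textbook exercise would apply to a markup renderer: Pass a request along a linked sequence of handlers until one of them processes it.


This matches the Chain of Responsibility pattern

Chain of Responsibility


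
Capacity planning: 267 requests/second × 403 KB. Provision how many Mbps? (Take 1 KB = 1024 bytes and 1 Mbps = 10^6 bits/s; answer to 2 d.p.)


Formula: Mbps = payload_bytes * RPS * 8 / 1e6
Payload per request = 403 KB = 403 * 1024 = 412672 bytes
Total bytes/sec = 412672 * 267 = 110183424
Total bits/sec = 110183424 * 8 = 881467392
Mbps = 881467392 / 1e6 = 881.47

881.47 Mbps


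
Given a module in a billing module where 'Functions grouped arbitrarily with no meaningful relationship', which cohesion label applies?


Reasoning: Worst: random grouping
Type: Coincidental cohesion

Coincidental cohesion


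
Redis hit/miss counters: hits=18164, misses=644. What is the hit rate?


Formula: hit rate = hits / (hits + misses) * 100
hit rate = 18164 / (18164 + 644) * 100
hit rate = 18164 / 18808 * 100
hit rate = 96.58%

96.58%


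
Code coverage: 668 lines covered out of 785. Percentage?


Coverage = covered / total * 100
Coverage = 668 / 785 * 100
Coverage = 85.1%

85.1%


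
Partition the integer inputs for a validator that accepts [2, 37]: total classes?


Valid range: [2, 37]
Class 1: x < 2 — invalid
Class 2: 2 ≤ x ≤ 37 — valid
Class 3: x > 37 — invalid
Total equivalence classes: 3

3 equivalence classes


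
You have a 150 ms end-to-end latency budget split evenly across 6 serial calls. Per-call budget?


Formula: per_stage = total_budget / stages
per_stage = 150 / 6
per_stage = 25.0 ms

25.0 ms


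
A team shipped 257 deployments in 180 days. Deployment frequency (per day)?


Formula: deployments per day = releases / days
= 257 / 180
= 1.428 deploys/day
(equivalently, 9.99 deploys/week)

1.428 deploys/day


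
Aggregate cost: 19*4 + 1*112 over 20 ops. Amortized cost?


Formula: Amortized cost = Total cost / Operations
Total cost = (19 * 4) + (1 * 112)
Total cost = 76 + 112 = 188
Amortized = 188 / 20 = 9.4

9.4


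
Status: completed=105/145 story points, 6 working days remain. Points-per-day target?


Formula: Required rate = Remaining points / Days left
Remaining = 145 - 105 = 40 points
Required rate = 40 / 6 = 6.67 points/day

6.67 points/day
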